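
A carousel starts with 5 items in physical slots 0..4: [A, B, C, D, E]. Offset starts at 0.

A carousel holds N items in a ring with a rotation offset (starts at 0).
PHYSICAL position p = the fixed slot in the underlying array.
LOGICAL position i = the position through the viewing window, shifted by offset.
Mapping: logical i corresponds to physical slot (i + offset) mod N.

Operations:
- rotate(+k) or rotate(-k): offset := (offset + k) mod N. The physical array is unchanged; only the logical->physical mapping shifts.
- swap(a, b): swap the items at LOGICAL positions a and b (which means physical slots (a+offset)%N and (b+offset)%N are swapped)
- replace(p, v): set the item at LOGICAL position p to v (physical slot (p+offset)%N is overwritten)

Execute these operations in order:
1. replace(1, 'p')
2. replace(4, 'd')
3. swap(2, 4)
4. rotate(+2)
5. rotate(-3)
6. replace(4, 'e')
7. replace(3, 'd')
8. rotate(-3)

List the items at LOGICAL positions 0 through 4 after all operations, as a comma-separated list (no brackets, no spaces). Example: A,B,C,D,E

Answer: p,d,e,C,A

Derivation:
After op 1 (replace(1, 'p')): offset=0, physical=[A,p,C,D,E], logical=[A,p,C,D,E]
After op 2 (replace(4, 'd')): offset=0, physical=[A,p,C,D,d], logical=[A,p,C,D,d]
After op 3 (swap(2, 4)): offset=0, physical=[A,p,d,D,C], logical=[A,p,d,D,C]
After op 4 (rotate(+2)): offset=2, physical=[A,p,d,D,C], logical=[d,D,C,A,p]
After op 5 (rotate(-3)): offset=4, physical=[A,p,d,D,C], logical=[C,A,p,d,D]
After op 6 (replace(4, 'e')): offset=4, physical=[A,p,d,e,C], logical=[C,A,p,d,e]
After op 7 (replace(3, 'd')): offset=4, physical=[A,p,d,e,C], logical=[C,A,p,d,e]
After op 8 (rotate(-3)): offset=1, physical=[A,p,d,e,C], logical=[p,d,e,C,A]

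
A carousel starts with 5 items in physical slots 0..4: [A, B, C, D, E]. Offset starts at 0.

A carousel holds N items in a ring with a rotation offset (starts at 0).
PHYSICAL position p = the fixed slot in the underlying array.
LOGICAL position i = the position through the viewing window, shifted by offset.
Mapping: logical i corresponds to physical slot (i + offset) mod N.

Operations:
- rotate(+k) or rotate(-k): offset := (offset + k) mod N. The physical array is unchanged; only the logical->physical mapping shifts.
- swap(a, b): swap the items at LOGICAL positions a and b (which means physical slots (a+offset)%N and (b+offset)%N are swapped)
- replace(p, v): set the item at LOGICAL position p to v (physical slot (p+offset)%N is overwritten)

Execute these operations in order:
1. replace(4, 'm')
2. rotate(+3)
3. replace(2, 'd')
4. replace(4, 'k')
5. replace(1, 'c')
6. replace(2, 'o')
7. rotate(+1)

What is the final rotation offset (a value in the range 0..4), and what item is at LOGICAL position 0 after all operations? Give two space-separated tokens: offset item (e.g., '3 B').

After op 1 (replace(4, 'm')): offset=0, physical=[A,B,C,D,m], logical=[A,B,C,D,m]
After op 2 (rotate(+3)): offset=3, physical=[A,B,C,D,m], logical=[D,m,A,B,C]
After op 3 (replace(2, 'd')): offset=3, physical=[d,B,C,D,m], logical=[D,m,d,B,C]
After op 4 (replace(4, 'k')): offset=3, physical=[d,B,k,D,m], logical=[D,m,d,B,k]
After op 5 (replace(1, 'c')): offset=3, physical=[d,B,k,D,c], logical=[D,c,d,B,k]
After op 6 (replace(2, 'o')): offset=3, physical=[o,B,k,D,c], logical=[D,c,o,B,k]
After op 7 (rotate(+1)): offset=4, physical=[o,B,k,D,c], logical=[c,o,B,k,D]

Answer: 4 c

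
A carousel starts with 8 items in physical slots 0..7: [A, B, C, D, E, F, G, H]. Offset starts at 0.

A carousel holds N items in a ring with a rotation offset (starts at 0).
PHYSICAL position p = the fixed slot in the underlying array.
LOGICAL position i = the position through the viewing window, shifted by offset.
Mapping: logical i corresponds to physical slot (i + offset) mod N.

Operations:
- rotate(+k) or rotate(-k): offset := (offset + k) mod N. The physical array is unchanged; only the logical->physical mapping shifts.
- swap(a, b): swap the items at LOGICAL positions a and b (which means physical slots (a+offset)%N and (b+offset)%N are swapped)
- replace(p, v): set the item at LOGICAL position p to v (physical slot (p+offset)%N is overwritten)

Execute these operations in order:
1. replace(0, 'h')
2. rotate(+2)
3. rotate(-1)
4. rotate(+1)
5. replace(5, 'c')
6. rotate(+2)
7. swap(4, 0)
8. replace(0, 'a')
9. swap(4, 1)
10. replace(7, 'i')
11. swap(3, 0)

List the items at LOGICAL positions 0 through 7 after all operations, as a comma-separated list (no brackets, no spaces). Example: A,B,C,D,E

Answer: c,E,G,a,F,B,C,i

Derivation:
After op 1 (replace(0, 'h')): offset=0, physical=[h,B,C,D,E,F,G,H], logical=[h,B,C,D,E,F,G,H]
After op 2 (rotate(+2)): offset=2, physical=[h,B,C,D,E,F,G,H], logical=[C,D,E,F,G,H,h,B]
After op 3 (rotate(-1)): offset=1, physical=[h,B,C,D,E,F,G,H], logical=[B,C,D,E,F,G,H,h]
After op 4 (rotate(+1)): offset=2, physical=[h,B,C,D,E,F,G,H], logical=[C,D,E,F,G,H,h,B]
After op 5 (replace(5, 'c')): offset=2, physical=[h,B,C,D,E,F,G,c], logical=[C,D,E,F,G,c,h,B]
After op 6 (rotate(+2)): offset=4, physical=[h,B,C,D,E,F,G,c], logical=[E,F,G,c,h,B,C,D]
After op 7 (swap(4, 0)): offset=4, physical=[E,B,C,D,h,F,G,c], logical=[h,F,G,c,E,B,C,D]
After op 8 (replace(0, 'a')): offset=4, physical=[E,B,C,D,a,F,G,c], logical=[a,F,G,c,E,B,C,D]
After op 9 (swap(4, 1)): offset=4, physical=[F,B,C,D,a,E,G,c], logical=[a,E,G,c,F,B,C,D]
After op 10 (replace(7, 'i')): offset=4, physical=[F,B,C,i,a,E,G,c], logical=[a,E,G,c,F,B,C,i]
After op 11 (swap(3, 0)): offset=4, physical=[F,B,C,i,c,E,G,a], logical=[c,E,G,a,F,B,C,i]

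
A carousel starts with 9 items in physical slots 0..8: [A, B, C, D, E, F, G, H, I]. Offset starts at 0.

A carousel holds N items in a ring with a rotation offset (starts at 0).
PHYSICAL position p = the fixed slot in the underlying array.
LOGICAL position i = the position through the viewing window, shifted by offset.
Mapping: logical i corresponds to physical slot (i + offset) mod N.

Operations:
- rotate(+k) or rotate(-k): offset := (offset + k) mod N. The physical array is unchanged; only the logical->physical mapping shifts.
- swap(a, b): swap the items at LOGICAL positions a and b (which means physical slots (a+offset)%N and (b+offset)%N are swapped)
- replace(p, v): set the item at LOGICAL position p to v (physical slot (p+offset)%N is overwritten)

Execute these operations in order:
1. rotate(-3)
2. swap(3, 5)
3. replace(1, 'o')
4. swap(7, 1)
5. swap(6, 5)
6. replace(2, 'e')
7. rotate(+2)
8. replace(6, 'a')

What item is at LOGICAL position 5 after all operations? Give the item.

After op 1 (rotate(-3)): offset=6, physical=[A,B,C,D,E,F,G,H,I], logical=[G,H,I,A,B,C,D,E,F]
After op 2 (swap(3, 5)): offset=6, physical=[C,B,A,D,E,F,G,H,I], logical=[G,H,I,C,B,A,D,E,F]
After op 3 (replace(1, 'o')): offset=6, physical=[C,B,A,D,E,F,G,o,I], logical=[G,o,I,C,B,A,D,E,F]
After op 4 (swap(7, 1)): offset=6, physical=[C,B,A,D,o,F,G,E,I], logical=[G,E,I,C,B,A,D,o,F]
After op 5 (swap(6, 5)): offset=6, physical=[C,B,D,A,o,F,G,E,I], logical=[G,E,I,C,B,D,A,o,F]
After op 6 (replace(2, 'e')): offset=6, physical=[C,B,D,A,o,F,G,E,e], logical=[G,E,e,C,B,D,A,o,F]
After op 7 (rotate(+2)): offset=8, physical=[C,B,D,A,o,F,G,E,e], logical=[e,C,B,D,A,o,F,G,E]
After op 8 (replace(6, 'a')): offset=8, physical=[C,B,D,A,o,a,G,E,e], logical=[e,C,B,D,A,o,a,G,E]

Answer: o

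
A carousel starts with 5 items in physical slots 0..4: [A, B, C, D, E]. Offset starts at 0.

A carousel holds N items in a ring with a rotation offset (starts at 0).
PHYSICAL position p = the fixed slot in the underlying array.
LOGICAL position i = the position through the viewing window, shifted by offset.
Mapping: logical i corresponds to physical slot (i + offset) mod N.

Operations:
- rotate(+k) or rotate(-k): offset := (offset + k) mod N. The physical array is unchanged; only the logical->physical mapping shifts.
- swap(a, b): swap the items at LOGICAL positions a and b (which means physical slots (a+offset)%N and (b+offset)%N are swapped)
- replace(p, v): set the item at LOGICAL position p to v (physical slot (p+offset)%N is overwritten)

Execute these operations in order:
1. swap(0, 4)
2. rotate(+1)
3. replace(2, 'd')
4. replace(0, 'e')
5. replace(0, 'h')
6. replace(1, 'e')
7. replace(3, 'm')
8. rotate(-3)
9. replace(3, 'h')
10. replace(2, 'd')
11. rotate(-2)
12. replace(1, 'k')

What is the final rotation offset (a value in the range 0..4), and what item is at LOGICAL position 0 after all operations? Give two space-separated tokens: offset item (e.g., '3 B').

After op 1 (swap(0, 4)): offset=0, physical=[E,B,C,D,A], logical=[E,B,C,D,A]
After op 2 (rotate(+1)): offset=1, physical=[E,B,C,D,A], logical=[B,C,D,A,E]
After op 3 (replace(2, 'd')): offset=1, physical=[E,B,C,d,A], logical=[B,C,d,A,E]
After op 4 (replace(0, 'e')): offset=1, physical=[E,e,C,d,A], logical=[e,C,d,A,E]
After op 5 (replace(0, 'h')): offset=1, physical=[E,h,C,d,A], logical=[h,C,d,A,E]
After op 6 (replace(1, 'e')): offset=1, physical=[E,h,e,d,A], logical=[h,e,d,A,E]
After op 7 (replace(3, 'm')): offset=1, physical=[E,h,e,d,m], logical=[h,e,d,m,E]
After op 8 (rotate(-3)): offset=3, physical=[E,h,e,d,m], logical=[d,m,E,h,e]
After op 9 (replace(3, 'h')): offset=3, physical=[E,h,e,d,m], logical=[d,m,E,h,e]
After op 10 (replace(2, 'd')): offset=3, physical=[d,h,e,d,m], logical=[d,m,d,h,e]
After op 11 (rotate(-2)): offset=1, physical=[d,h,e,d,m], logical=[h,e,d,m,d]
After op 12 (replace(1, 'k')): offset=1, physical=[d,h,k,d,m], logical=[h,k,d,m,d]

Answer: 1 h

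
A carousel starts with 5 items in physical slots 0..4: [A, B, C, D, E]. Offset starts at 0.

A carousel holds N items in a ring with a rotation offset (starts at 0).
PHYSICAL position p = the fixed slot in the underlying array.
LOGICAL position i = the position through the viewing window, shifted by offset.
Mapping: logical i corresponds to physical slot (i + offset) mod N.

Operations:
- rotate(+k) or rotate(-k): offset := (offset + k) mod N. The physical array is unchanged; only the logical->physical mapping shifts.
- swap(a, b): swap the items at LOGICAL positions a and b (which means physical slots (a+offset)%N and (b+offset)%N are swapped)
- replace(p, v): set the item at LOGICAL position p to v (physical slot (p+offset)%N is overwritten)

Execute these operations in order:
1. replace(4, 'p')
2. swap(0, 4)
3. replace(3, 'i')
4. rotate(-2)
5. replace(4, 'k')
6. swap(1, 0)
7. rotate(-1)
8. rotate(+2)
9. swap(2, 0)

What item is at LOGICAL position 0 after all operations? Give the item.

Answer: B

Derivation:
After op 1 (replace(4, 'p')): offset=0, physical=[A,B,C,D,p], logical=[A,B,C,D,p]
After op 2 (swap(0, 4)): offset=0, physical=[p,B,C,D,A], logical=[p,B,C,D,A]
After op 3 (replace(3, 'i')): offset=0, physical=[p,B,C,i,A], logical=[p,B,C,i,A]
After op 4 (rotate(-2)): offset=3, physical=[p,B,C,i,A], logical=[i,A,p,B,C]
After op 5 (replace(4, 'k')): offset=3, physical=[p,B,k,i,A], logical=[i,A,p,B,k]
After op 6 (swap(1, 0)): offset=3, physical=[p,B,k,A,i], logical=[A,i,p,B,k]
After op 7 (rotate(-1)): offset=2, physical=[p,B,k,A,i], logical=[k,A,i,p,B]
After op 8 (rotate(+2)): offset=4, physical=[p,B,k,A,i], logical=[i,p,B,k,A]
After op 9 (swap(2, 0)): offset=4, physical=[p,i,k,A,B], logical=[B,p,i,k,A]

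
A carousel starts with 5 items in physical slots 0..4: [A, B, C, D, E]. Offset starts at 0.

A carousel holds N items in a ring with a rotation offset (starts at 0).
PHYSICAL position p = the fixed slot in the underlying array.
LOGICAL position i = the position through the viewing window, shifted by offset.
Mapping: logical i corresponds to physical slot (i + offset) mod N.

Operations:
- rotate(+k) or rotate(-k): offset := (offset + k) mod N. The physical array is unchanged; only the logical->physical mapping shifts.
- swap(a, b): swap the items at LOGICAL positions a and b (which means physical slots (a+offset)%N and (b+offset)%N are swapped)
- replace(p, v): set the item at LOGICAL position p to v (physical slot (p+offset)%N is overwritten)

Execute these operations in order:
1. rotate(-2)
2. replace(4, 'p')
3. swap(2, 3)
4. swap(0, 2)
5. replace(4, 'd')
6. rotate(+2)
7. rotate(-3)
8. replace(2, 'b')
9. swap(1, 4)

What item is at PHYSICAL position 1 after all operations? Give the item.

After op 1 (rotate(-2)): offset=3, physical=[A,B,C,D,E], logical=[D,E,A,B,C]
After op 2 (replace(4, 'p')): offset=3, physical=[A,B,p,D,E], logical=[D,E,A,B,p]
After op 3 (swap(2, 3)): offset=3, physical=[B,A,p,D,E], logical=[D,E,B,A,p]
After op 4 (swap(0, 2)): offset=3, physical=[D,A,p,B,E], logical=[B,E,D,A,p]
After op 5 (replace(4, 'd')): offset=3, physical=[D,A,d,B,E], logical=[B,E,D,A,d]
After op 6 (rotate(+2)): offset=0, physical=[D,A,d,B,E], logical=[D,A,d,B,E]
After op 7 (rotate(-3)): offset=2, physical=[D,A,d,B,E], logical=[d,B,E,D,A]
After op 8 (replace(2, 'b')): offset=2, physical=[D,A,d,B,b], logical=[d,B,b,D,A]
After op 9 (swap(1, 4)): offset=2, physical=[D,B,d,A,b], logical=[d,A,b,D,B]

Answer: B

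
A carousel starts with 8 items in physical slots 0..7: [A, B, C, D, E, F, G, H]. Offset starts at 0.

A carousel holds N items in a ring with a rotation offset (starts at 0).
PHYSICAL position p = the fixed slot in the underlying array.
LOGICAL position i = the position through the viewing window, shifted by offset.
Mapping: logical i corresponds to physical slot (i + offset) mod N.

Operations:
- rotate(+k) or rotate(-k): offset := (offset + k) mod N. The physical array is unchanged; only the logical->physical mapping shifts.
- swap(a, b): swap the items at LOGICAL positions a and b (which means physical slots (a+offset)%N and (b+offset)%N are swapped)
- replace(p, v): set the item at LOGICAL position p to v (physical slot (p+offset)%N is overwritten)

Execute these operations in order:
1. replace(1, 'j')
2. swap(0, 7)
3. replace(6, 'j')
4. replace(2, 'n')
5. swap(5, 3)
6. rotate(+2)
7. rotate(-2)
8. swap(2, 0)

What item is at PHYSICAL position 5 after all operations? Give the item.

After op 1 (replace(1, 'j')): offset=0, physical=[A,j,C,D,E,F,G,H], logical=[A,j,C,D,E,F,G,H]
After op 2 (swap(0, 7)): offset=0, physical=[H,j,C,D,E,F,G,A], logical=[H,j,C,D,E,F,G,A]
After op 3 (replace(6, 'j')): offset=0, physical=[H,j,C,D,E,F,j,A], logical=[H,j,C,D,E,F,j,A]
After op 4 (replace(2, 'n')): offset=0, physical=[H,j,n,D,E,F,j,A], logical=[H,j,n,D,E,F,j,A]
After op 5 (swap(5, 3)): offset=0, physical=[H,j,n,F,E,D,j,A], logical=[H,j,n,F,E,D,j,A]
After op 6 (rotate(+2)): offset=2, physical=[H,j,n,F,E,D,j,A], logical=[n,F,E,D,j,A,H,j]
After op 7 (rotate(-2)): offset=0, physical=[H,j,n,F,E,D,j,A], logical=[H,j,n,F,E,D,j,A]
After op 8 (swap(2, 0)): offset=0, physical=[n,j,H,F,E,D,j,A], logical=[n,j,H,F,E,D,j,A]

Answer: D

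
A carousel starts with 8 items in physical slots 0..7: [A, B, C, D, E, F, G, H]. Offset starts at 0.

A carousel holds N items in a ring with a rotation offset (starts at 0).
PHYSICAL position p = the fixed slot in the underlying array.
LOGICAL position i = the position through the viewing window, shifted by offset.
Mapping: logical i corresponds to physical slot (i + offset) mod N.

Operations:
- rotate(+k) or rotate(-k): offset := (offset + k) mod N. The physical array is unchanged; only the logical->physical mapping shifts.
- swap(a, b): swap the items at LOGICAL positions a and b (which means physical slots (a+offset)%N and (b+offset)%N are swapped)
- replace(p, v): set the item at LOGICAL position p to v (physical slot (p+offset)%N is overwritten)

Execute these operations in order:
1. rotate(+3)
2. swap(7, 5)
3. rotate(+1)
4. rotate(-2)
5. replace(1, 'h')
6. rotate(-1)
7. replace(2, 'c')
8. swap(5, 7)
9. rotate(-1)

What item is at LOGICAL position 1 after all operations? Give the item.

After op 1 (rotate(+3)): offset=3, physical=[A,B,C,D,E,F,G,H], logical=[D,E,F,G,H,A,B,C]
After op 2 (swap(7, 5)): offset=3, physical=[C,B,A,D,E,F,G,H], logical=[D,E,F,G,H,C,B,A]
After op 3 (rotate(+1)): offset=4, physical=[C,B,A,D,E,F,G,H], logical=[E,F,G,H,C,B,A,D]
After op 4 (rotate(-2)): offset=2, physical=[C,B,A,D,E,F,G,H], logical=[A,D,E,F,G,H,C,B]
After op 5 (replace(1, 'h')): offset=2, physical=[C,B,A,h,E,F,G,H], logical=[A,h,E,F,G,H,C,B]
After op 6 (rotate(-1)): offset=1, physical=[C,B,A,h,E,F,G,H], logical=[B,A,h,E,F,G,H,C]
After op 7 (replace(2, 'c')): offset=1, physical=[C,B,A,c,E,F,G,H], logical=[B,A,c,E,F,G,H,C]
After op 8 (swap(5, 7)): offset=1, physical=[G,B,A,c,E,F,C,H], logical=[B,A,c,E,F,C,H,G]
After op 9 (rotate(-1)): offset=0, physical=[G,B,A,c,E,F,C,H], logical=[G,B,A,c,E,F,C,H]

Answer: B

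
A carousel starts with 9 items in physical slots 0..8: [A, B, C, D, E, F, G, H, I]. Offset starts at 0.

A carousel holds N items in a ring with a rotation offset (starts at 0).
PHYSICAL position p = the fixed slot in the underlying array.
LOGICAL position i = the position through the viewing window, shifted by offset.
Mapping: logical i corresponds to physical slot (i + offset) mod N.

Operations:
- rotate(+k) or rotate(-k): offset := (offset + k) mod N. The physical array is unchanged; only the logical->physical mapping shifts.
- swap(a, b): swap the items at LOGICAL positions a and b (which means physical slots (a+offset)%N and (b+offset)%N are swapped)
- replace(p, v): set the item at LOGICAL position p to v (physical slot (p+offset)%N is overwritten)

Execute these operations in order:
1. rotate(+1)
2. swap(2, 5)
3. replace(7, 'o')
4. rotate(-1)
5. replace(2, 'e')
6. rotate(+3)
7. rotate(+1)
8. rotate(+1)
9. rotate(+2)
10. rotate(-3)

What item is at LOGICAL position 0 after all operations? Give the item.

Answer: E

Derivation:
After op 1 (rotate(+1)): offset=1, physical=[A,B,C,D,E,F,G,H,I], logical=[B,C,D,E,F,G,H,I,A]
After op 2 (swap(2, 5)): offset=1, physical=[A,B,C,G,E,F,D,H,I], logical=[B,C,G,E,F,D,H,I,A]
After op 3 (replace(7, 'o')): offset=1, physical=[A,B,C,G,E,F,D,H,o], logical=[B,C,G,E,F,D,H,o,A]
After op 4 (rotate(-1)): offset=0, physical=[A,B,C,G,E,F,D,H,o], logical=[A,B,C,G,E,F,D,H,o]
After op 5 (replace(2, 'e')): offset=0, physical=[A,B,e,G,E,F,D,H,o], logical=[A,B,e,G,E,F,D,H,o]
After op 6 (rotate(+3)): offset=3, physical=[A,B,e,G,E,F,D,H,o], logical=[G,E,F,D,H,o,A,B,e]
After op 7 (rotate(+1)): offset=4, physical=[A,B,e,G,E,F,D,H,o], logical=[E,F,D,H,o,A,B,e,G]
After op 8 (rotate(+1)): offset=5, physical=[A,B,e,G,E,F,D,H,o], logical=[F,D,H,o,A,B,e,G,E]
After op 9 (rotate(+2)): offset=7, physical=[A,B,e,G,E,F,D,H,o], logical=[H,o,A,B,e,G,E,F,D]
After op 10 (rotate(-3)): offset=4, physical=[A,B,e,G,E,F,D,H,o], logical=[E,F,D,H,o,A,B,e,G]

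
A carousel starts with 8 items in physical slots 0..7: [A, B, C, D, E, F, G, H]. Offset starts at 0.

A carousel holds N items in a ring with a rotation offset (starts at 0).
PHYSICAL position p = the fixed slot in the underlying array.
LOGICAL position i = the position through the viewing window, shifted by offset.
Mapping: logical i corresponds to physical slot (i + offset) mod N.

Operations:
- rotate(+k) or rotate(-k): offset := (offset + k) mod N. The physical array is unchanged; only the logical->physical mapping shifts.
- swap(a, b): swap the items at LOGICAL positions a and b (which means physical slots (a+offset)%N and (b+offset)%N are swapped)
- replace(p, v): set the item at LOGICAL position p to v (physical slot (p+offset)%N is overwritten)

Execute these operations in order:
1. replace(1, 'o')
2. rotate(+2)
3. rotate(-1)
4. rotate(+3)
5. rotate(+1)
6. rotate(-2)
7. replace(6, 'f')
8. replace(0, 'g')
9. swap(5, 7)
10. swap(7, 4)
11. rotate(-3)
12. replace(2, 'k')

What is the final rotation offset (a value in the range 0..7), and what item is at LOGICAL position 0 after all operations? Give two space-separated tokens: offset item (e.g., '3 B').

After op 1 (replace(1, 'o')): offset=0, physical=[A,o,C,D,E,F,G,H], logical=[A,o,C,D,E,F,G,H]
After op 2 (rotate(+2)): offset=2, physical=[A,o,C,D,E,F,G,H], logical=[C,D,E,F,G,H,A,o]
After op 3 (rotate(-1)): offset=1, physical=[A,o,C,D,E,F,G,H], logical=[o,C,D,E,F,G,H,A]
After op 4 (rotate(+3)): offset=4, physical=[A,o,C,D,E,F,G,H], logical=[E,F,G,H,A,o,C,D]
After op 5 (rotate(+1)): offset=5, physical=[A,o,C,D,E,F,G,H], logical=[F,G,H,A,o,C,D,E]
After op 6 (rotate(-2)): offset=3, physical=[A,o,C,D,E,F,G,H], logical=[D,E,F,G,H,A,o,C]
After op 7 (replace(6, 'f')): offset=3, physical=[A,f,C,D,E,F,G,H], logical=[D,E,F,G,H,A,f,C]
After op 8 (replace(0, 'g')): offset=3, physical=[A,f,C,g,E,F,G,H], logical=[g,E,F,G,H,A,f,C]
After op 9 (swap(5, 7)): offset=3, physical=[C,f,A,g,E,F,G,H], logical=[g,E,F,G,H,C,f,A]
After op 10 (swap(7, 4)): offset=3, physical=[C,f,H,g,E,F,G,A], logical=[g,E,F,G,A,C,f,H]
After op 11 (rotate(-3)): offset=0, physical=[C,f,H,g,E,F,G,A], logical=[C,f,H,g,E,F,G,A]
After op 12 (replace(2, 'k')): offset=0, physical=[C,f,k,g,E,F,G,A], logical=[C,f,k,g,E,F,G,A]

Answer: 0 C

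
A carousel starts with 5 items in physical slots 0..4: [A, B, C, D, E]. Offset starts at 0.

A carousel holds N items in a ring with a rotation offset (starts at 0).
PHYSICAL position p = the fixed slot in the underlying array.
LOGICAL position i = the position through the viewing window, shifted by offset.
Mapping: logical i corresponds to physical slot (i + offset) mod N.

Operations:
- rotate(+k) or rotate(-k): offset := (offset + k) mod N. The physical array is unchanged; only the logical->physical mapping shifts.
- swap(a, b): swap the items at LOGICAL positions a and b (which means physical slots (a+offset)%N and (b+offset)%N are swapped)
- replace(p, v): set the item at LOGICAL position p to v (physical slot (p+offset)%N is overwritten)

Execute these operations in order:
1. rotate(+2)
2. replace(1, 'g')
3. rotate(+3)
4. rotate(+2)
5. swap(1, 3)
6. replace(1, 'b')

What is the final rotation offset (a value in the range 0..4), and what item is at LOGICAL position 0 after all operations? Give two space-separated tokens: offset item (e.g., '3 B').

Answer: 2 C

Derivation:
After op 1 (rotate(+2)): offset=2, physical=[A,B,C,D,E], logical=[C,D,E,A,B]
After op 2 (replace(1, 'g')): offset=2, physical=[A,B,C,g,E], logical=[C,g,E,A,B]
After op 3 (rotate(+3)): offset=0, physical=[A,B,C,g,E], logical=[A,B,C,g,E]
After op 4 (rotate(+2)): offset=2, physical=[A,B,C,g,E], logical=[C,g,E,A,B]
After op 5 (swap(1, 3)): offset=2, physical=[g,B,C,A,E], logical=[C,A,E,g,B]
After op 6 (replace(1, 'b')): offset=2, physical=[g,B,C,b,E], logical=[C,b,E,g,B]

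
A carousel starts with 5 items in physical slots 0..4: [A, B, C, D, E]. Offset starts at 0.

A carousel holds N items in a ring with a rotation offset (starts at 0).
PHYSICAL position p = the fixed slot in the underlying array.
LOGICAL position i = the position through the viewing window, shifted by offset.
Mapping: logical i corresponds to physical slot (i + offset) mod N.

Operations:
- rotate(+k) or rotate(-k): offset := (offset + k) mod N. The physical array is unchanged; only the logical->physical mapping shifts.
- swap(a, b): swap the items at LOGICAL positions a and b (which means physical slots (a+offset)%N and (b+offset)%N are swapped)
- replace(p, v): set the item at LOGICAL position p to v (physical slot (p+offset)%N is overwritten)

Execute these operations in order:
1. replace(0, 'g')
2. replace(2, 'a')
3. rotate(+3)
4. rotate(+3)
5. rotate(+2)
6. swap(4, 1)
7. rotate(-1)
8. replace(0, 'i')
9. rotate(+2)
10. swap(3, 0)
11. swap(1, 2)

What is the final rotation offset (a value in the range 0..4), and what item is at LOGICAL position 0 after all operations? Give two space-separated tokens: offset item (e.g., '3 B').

After op 1 (replace(0, 'g')): offset=0, physical=[g,B,C,D,E], logical=[g,B,C,D,E]
After op 2 (replace(2, 'a')): offset=0, physical=[g,B,a,D,E], logical=[g,B,a,D,E]
After op 3 (rotate(+3)): offset=3, physical=[g,B,a,D,E], logical=[D,E,g,B,a]
After op 4 (rotate(+3)): offset=1, physical=[g,B,a,D,E], logical=[B,a,D,E,g]
After op 5 (rotate(+2)): offset=3, physical=[g,B,a,D,E], logical=[D,E,g,B,a]
After op 6 (swap(4, 1)): offset=3, physical=[g,B,E,D,a], logical=[D,a,g,B,E]
After op 7 (rotate(-1)): offset=2, physical=[g,B,E,D,a], logical=[E,D,a,g,B]
After op 8 (replace(0, 'i')): offset=2, physical=[g,B,i,D,a], logical=[i,D,a,g,B]
After op 9 (rotate(+2)): offset=4, physical=[g,B,i,D,a], logical=[a,g,B,i,D]
After op 10 (swap(3, 0)): offset=4, physical=[g,B,a,D,i], logical=[i,g,B,a,D]
After op 11 (swap(1, 2)): offset=4, physical=[B,g,a,D,i], logical=[i,B,g,a,D]

Answer: 4 i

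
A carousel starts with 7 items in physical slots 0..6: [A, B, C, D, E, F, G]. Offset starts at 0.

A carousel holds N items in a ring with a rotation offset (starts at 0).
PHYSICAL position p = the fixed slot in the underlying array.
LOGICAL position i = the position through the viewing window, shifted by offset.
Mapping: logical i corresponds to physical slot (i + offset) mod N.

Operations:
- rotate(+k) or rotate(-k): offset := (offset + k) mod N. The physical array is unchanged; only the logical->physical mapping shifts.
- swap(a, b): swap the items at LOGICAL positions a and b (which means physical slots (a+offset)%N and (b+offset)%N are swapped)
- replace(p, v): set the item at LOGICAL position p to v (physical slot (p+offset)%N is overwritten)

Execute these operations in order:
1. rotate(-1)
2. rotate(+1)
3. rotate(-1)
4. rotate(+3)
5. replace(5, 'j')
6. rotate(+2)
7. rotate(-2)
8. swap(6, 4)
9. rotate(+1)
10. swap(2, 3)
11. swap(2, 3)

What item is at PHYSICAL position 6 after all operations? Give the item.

After op 1 (rotate(-1)): offset=6, physical=[A,B,C,D,E,F,G], logical=[G,A,B,C,D,E,F]
After op 2 (rotate(+1)): offset=0, physical=[A,B,C,D,E,F,G], logical=[A,B,C,D,E,F,G]
After op 3 (rotate(-1)): offset=6, physical=[A,B,C,D,E,F,G], logical=[G,A,B,C,D,E,F]
After op 4 (rotate(+3)): offset=2, physical=[A,B,C,D,E,F,G], logical=[C,D,E,F,G,A,B]
After op 5 (replace(5, 'j')): offset=2, physical=[j,B,C,D,E,F,G], logical=[C,D,E,F,G,j,B]
After op 6 (rotate(+2)): offset=4, physical=[j,B,C,D,E,F,G], logical=[E,F,G,j,B,C,D]
After op 7 (rotate(-2)): offset=2, physical=[j,B,C,D,E,F,G], logical=[C,D,E,F,G,j,B]
After op 8 (swap(6, 4)): offset=2, physical=[j,G,C,D,E,F,B], logical=[C,D,E,F,B,j,G]
After op 9 (rotate(+1)): offset=3, physical=[j,G,C,D,E,F,B], logical=[D,E,F,B,j,G,C]
After op 10 (swap(2, 3)): offset=3, physical=[j,G,C,D,E,B,F], logical=[D,E,B,F,j,G,C]
After op 11 (swap(2, 3)): offset=3, physical=[j,G,C,D,E,F,B], logical=[D,E,F,B,j,G,C]

Answer: B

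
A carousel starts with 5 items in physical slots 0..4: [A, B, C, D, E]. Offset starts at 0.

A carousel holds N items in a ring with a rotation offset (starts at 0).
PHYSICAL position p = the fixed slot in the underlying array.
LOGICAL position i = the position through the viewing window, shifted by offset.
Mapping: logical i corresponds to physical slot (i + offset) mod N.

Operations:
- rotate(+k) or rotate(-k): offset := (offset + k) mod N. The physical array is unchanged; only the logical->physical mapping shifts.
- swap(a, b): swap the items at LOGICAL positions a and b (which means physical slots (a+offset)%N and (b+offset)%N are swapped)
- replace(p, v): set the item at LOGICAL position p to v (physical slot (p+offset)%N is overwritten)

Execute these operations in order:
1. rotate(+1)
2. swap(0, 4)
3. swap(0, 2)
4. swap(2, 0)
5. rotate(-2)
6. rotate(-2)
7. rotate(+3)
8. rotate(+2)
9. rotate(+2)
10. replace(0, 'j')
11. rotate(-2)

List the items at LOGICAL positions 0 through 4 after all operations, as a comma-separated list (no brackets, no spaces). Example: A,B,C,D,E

Answer: C,D,j,B,A

Derivation:
After op 1 (rotate(+1)): offset=1, physical=[A,B,C,D,E], logical=[B,C,D,E,A]
After op 2 (swap(0, 4)): offset=1, physical=[B,A,C,D,E], logical=[A,C,D,E,B]
After op 3 (swap(0, 2)): offset=1, physical=[B,D,C,A,E], logical=[D,C,A,E,B]
After op 4 (swap(2, 0)): offset=1, physical=[B,A,C,D,E], logical=[A,C,D,E,B]
After op 5 (rotate(-2)): offset=4, physical=[B,A,C,D,E], logical=[E,B,A,C,D]
After op 6 (rotate(-2)): offset=2, physical=[B,A,C,D,E], logical=[C,D,E,B,A]
After op 7 (rotate(+3)): offset=0, physical=[B,A,C,D,E], logical=[B,A,C,D,E]
After op 8 (rotate(+2)): offset=2, physical=[B,A,C,D,E], logical=[C,D,E,B,A]
After op 9 (rotate(+2)): offset=4, physical=[B,A,C,D,E], logical=[E,B,A,C,D]
After op 10 (replace(0, 'j')): offset=4, physical=[B,A,C,D,j], logical=[j,B,A,C,D]
After op 11 (rotate(-2)): offset=2, physical=[B,A,C,D,j], logical=[C,D,j,B,A]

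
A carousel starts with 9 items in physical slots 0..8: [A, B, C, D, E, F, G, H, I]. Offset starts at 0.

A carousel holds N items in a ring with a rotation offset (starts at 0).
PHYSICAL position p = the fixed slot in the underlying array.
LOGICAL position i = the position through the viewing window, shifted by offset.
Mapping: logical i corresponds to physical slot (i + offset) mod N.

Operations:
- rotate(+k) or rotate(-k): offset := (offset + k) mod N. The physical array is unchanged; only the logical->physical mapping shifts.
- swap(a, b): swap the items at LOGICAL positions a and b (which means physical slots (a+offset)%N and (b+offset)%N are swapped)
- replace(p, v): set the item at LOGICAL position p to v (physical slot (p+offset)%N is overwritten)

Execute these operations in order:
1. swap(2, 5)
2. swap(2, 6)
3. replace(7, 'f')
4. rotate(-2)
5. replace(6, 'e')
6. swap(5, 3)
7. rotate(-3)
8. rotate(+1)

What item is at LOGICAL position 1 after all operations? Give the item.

After op 1 (swap(2, 5)): offset=0, physical=[A,B,F,D,E,C,G,H,I], logical=[A,B,F,D,E,C,G,H,I]
After op 2 (swap(2, 6)): offset=0, physical=[A,B,G,D,E,C,F,H,I], logical=[A,B,G,D,E,C,F,H,I]
After op 3 (replace(7, 'f')): offset=0, physical=[A,B,G,D,E,C,F,f,I], logical=[A,B,G,D,E,C,F,f,I]
After op 4 (rotate(-2)): offset=7, physical=[A,B,G,D,E,C,F,f,I], logical=[f,I,A,B,G,D,E,C,F]
After op 5 (replace(6, 'e')): offset=7, physical=[A,B,G,D,e,C,F,f,I], logical=[f,I,A,B,G,D,e,C,F]
After op 6 (swap(5, 3)): offset=7, physical=[A,D,G,B,e,C,F,f,I], logical=[f,I,A,D,G,B,e,C,F]
After op 7 (rotate(-3)): offset=4, physical=[A,D,G,B,e,C,F,f,I], logical=[e,C,F,f,I,A,D,G,B]
After op 8 (rotate(+1)): offset=5, physical=[A,D,G,B,e,C,F,f,I], logical=[C,F,f,I,A,D,G,B,e]

Answer: F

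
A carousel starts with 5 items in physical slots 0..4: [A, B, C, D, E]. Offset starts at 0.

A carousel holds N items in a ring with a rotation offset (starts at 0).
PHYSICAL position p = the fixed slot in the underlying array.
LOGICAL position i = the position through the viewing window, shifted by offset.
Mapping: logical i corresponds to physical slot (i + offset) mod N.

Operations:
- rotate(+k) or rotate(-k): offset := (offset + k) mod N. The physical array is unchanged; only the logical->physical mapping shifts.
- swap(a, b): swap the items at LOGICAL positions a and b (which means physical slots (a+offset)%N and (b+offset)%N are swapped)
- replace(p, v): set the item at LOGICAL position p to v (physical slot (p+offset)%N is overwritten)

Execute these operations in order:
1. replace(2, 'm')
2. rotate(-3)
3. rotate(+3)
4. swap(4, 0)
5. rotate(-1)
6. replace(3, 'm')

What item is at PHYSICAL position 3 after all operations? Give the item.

Answer: D

Derivation:
After op 1 (replace(2, 'm')): offset=0, physical=[A,B,m,D,E], logical=[A,B,m,D,E]
After op 2 (rotate(-3)): offset=2, physical=[A,B,m,D,E], logical=[m,D,E,A,B]
After op 3 (rotate(+3)): offset=0, physical=[A,B,m,D,E], logical=[A,B,m,D,E]
After op 4 (swap(4, 0)): offset=0, physical=[E,B,m,D,A], logical=[E,B,m,D,A]
After op 5 (rotate(-1)): offset=4, physical=[E,B,m,D,A], logical=[A,E,B,m,D]
After op 6 (replace(3, 'm')): offset=4, physical=[E,B,m,D,A], logical=[A,E,B,m,D]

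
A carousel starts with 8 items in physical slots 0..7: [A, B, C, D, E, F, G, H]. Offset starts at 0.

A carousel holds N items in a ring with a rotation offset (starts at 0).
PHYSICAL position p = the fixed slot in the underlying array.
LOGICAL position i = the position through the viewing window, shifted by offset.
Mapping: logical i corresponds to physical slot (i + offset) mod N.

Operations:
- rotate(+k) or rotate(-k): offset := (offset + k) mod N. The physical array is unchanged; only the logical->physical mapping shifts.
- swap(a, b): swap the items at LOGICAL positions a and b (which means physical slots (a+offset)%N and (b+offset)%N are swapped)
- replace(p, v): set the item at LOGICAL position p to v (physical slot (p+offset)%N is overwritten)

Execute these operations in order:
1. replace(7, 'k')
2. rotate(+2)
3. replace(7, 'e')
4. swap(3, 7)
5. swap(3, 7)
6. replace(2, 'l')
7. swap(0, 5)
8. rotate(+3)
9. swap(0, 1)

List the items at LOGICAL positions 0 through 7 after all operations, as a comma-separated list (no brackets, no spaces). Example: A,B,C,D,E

Answer: G,F,C,A,e,k,D,l

Derivation:
After op 1 (replace(7, 'k')): offset=0, physical=[A,B,C,D,E,F,G,k], logical=[A,B,C,D,E,F,G,k]
After op 2 (rotate(+2)): offset=2, physical=[A,B,C,D,E,F,G,k], logical=[C,D,E,F,G,k,A,B]
After op 3 (replace(7, 'e')): offset=2, physical=[A,e,C,D,E,F,G,k], logical=[C,D,E,F,G,k,A,e]
After op 4 (swap(3, 7)): offset=2, physical=[A,F,C,D,E,e,G,k], logical=[C,D,E,e,G,k,A,F]
After op 5 (swap(3, 7)): offset=2, physical=[A,e,C,D,E,F,G,k], logical=[C,D,E,F,G,k,A,e]
After op 6 (replace(2, 'l')): offset=2, physical=[A,e,C,D,l,F,G,k], logical=[C,D,l,F,G,k,A,e]
After op 7 (swap(0, 5)): offset=2, physical=[A,e,k,D,l,F,G,C], logical=[k,D,l,F,G,C,A,e]
After op 8 (rotate(+3)): offset=5, physical=[A,e,k,D,l,F,G,C], logical=[F,G,C,A,e,k,D,l]
After op 9 (swap(0, 1)): offset=5, physical=[A,e,k,D,l,G,F,C], logical=[G,F,C,A,e,k,D,l]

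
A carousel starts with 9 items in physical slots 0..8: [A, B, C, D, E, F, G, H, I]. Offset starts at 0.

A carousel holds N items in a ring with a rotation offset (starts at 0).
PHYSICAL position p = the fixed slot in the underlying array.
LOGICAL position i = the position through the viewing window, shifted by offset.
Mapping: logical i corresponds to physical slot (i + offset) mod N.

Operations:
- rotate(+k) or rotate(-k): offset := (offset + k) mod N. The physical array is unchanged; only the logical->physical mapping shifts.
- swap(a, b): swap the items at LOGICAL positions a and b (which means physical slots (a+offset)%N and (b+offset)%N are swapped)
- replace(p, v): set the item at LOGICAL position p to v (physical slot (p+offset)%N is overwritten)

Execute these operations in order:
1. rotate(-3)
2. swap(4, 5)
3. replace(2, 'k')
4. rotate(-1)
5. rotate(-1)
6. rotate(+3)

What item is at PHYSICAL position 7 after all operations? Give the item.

After op 1 (rotate(-3)): offset=6, physical=[A,B,C,D,E,F,G,H,I], logical=[G,H,I,A,B,C,D,E,F]
After op 2 (swap(4, 5)): offset=6, physical=[A,C,B,D,E,F,G,H,I], logical=[G,H,I,A,C,B,D,E,F]
After op 3 (replace(2, 'k')): offset=6, physical=[A,C,B,D,E,F,G,H,k], logical=[G,H,k,A,C,B,D,E,F]
After op 4 (rotate(-1)): offset=5, physical=[A,C,B,D,E,F,G,H,k], logical=[F,G,H,k,A,C,B,D,E]
After op 5 (rotate(-1)): offset=4, physical=[A,C,B,D,E,F,G,H,k], logical=[E,F,G,H,k,A,C,B,D]
After op 6 (rotate(+3)): offset=7, physical=[A,C,B,D,E,F,G,H,k], logical=[H,k,A,C,B,D,E,F,G]

Answer: H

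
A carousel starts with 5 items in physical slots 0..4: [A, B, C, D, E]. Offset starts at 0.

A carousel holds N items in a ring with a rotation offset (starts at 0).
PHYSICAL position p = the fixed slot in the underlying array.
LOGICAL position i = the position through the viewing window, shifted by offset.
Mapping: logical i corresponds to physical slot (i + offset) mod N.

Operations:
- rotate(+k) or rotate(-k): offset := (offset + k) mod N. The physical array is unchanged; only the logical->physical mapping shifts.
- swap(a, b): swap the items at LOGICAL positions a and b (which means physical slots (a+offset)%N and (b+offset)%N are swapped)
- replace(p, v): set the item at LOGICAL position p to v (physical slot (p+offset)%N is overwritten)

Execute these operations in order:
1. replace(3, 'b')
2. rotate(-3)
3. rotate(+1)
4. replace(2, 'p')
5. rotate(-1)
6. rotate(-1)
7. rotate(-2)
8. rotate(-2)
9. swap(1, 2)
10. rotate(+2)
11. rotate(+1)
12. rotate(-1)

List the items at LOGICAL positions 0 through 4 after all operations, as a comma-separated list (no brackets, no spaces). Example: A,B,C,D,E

Answer: b,p,B,C,E

Derivation:
After op 1 (replace(3, 'b')): offset=0, physical=[A,B,C,b,E], logical=[A,B,C,b,E]
After op 2 (rotate(-3)): offset=2, physical=[A,B,C,b,E], logical=[C,b,E,A,B]
After op 3 (rotate(+1)): offset=3, physical=[A,B,C,b,E], logical=[b,E,A,B,C]
After op 4 (replace(2, 'p')): offset=3, physical=[p,B,C,b,E], logical=[b,E,p,B,C]
After op 5 (rotate(-1)): offset=2, physical=[p,B,C,b,E], logical=[C,b,E,p,B]
After op 6 (rotate(-1)): offset=1, physical=[p,B,C,b,E], logical=[B,C,b,E,p]
After op 7 (rotate(-2)): offset=4, physical=[p,B,C,b,E], logical=[E,p,B,C,b]
After op 8 (rotate(-2)): offset=2, physical=[p,B,C,b,E], logical=[C,b,E,p,B]
After op 9 (swap(1, 2)): offset=2, physical=[p,B,C,E,b], logical=[C,E,b,p,B]
After op 10 (rotate(+2)): offset=4, physical=[p,B,C,E,b], logical=[b,p,B,C,E]
After op 11 (rotate(+1)): offset=0, physical=[p,B,C,E,b], logical=[p,B,C,E,b]
After op 12 (rotate(-1)): offset=4, physical=[p,B,C,E,b], logical=[b,p,B,C,E]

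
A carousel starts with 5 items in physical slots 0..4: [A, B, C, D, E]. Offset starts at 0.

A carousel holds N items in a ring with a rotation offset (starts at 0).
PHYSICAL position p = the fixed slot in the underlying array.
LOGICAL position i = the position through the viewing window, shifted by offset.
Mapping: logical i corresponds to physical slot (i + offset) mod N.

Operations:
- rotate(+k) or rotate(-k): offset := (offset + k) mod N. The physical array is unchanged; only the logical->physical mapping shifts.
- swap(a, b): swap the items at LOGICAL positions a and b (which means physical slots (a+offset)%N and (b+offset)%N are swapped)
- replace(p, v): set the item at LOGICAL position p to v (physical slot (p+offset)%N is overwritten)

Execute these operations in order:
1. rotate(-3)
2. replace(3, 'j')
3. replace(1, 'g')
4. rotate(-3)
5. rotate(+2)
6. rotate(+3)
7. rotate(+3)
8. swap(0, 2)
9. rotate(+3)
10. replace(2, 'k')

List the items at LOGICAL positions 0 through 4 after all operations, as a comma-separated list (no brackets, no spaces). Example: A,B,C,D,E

After op 1 (rotate(-3)): offset=2, physical=[A,B,C,D,E], logical=[C,D,E,A,B]
After op 2 (replace(3, 'j')): offset=2, physical=[j,B,C,D,E], logical=[C,D,E,j,B]
After op 3 (replace(1, 'g')): offset=2, physical=[j,B,C,g,E], logical=[C,g,E,j,B]
After op 4 (rotate(-3)): offset=4, physical=[j,B,C,g,E], logical=[E,j,B,C,g]
After op 5 (rotate(+2)): offset=1, physical=[j,B,C,g,E], logical=[B,C,g,E,j]
After op 6 (rotate(+3)): offset=4, physical=[j,B,C,g,E], logical=[E,j,B,C,g]
After op 7 (rotate(+3)): offset=2, physical=[j,B,C,g,E], logical=[C,g,E,j,B]
After op 8 (swap(0, 2)): offset=2, physical=[j,B,E,g,C], logical=[E,g,C,j,B]
After op 9 (rotate(+3)): offset=0, physical=[j,B,E,g,C], logical=[j,B,E,g,C]
After op 10 (replace(2, 'k')): offset=0, physical=[j,B,k,g,C], logical=[j,B,k,g,C]

Answer: j,B,k,g,C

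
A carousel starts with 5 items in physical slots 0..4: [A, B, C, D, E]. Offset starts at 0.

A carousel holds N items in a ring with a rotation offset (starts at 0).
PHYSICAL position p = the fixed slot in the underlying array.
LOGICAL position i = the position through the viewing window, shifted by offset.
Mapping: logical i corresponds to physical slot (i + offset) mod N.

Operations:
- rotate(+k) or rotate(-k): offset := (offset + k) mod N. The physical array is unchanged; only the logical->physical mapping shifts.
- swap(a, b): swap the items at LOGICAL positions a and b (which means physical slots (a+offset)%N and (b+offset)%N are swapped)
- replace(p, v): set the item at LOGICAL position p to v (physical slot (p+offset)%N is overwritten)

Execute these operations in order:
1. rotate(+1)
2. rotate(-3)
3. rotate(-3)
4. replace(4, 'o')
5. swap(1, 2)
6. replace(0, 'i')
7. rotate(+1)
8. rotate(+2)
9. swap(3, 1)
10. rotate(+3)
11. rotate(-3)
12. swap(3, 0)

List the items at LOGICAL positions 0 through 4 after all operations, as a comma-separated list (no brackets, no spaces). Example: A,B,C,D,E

Answer: o,C,i,D,B

Derivation:
After op 1 (rotate(+1)): offset=1, physical=[A,B,C,D,E], logical=[B,C,D,E,A]
After op 2 (rotate(-3)): offset=3, physical=[A,B,C,D,E], logical=[D,E,A,B,C]
After op 3 (rotate(-3)): offset=0, physical=[A,B,C,D,E], logical=[A,B,C,D,E]
After op 4 (replace(4, 'o')): offset=0, physical=[A,B,C,D,o], logical=[A,B,C,D,o]
After op 5 (swap(1, 2)): offset=0, physical=[A,C,B,D,o], logical=[A,C,B,D,o]
After op 6 (replace(0, 'i')): offset=0, physical=[i,C,B,D,o], logical=[i,C,B,D,o]
After op 7 (rotate(+1)): offset=1, physical=[i,C,B,D,o], logical=[C,B,D,o,i]
After op 8 (rotate(+2)): offset=3, physical=[i,C,B,D,o], logical=[D,o,i,C,B]
After op 9 (swap(3, 1)): offset=3, physical=[i,o,B,D,C], logical=[D,C,i,o,B]
After op 10 (rotate(+3)): offset=1, physical=[i,o,B,D,C], logical=[o,B,D,C,i]
After op 11 (rotate(-3)): offset=3, physical=[i,o,B,D,C], logical=[D,C,i,o,B]
After op 12 (swap(3, 0)): offset=3, physical=[i,D,B,o,C], logical=[o,C,i,D,B]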